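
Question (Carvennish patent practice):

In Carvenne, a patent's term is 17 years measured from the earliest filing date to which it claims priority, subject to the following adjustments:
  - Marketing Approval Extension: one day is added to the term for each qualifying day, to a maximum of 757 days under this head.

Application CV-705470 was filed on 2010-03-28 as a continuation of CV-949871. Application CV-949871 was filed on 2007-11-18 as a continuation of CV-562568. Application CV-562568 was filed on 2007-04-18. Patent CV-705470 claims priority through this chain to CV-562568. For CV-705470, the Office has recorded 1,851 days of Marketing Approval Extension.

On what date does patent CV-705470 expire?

May 15, 2026

Earliest priority filing: 18 April 2007.
Base term: 18 April 2007 + 17 years → 18 April 2024.
Marketing Approval Extension: 1851 days claimed exceeds the 757-day cap, so +757 days → 15 May 2026.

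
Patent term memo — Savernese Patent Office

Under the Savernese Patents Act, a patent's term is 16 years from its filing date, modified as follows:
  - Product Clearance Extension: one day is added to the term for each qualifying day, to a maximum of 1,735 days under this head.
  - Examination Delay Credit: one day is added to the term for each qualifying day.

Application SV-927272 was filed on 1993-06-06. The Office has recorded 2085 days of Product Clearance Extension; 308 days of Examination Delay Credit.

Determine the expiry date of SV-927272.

2015-01-09

Base term: filing date + 16 years → 6 June 2009.
Product Clearance Extension: 2085 days claimed exceeds the 1735-day cap, so +1735 days → 7 March 2014.
Examination Delay Credit: +308 days → 9 January 2015.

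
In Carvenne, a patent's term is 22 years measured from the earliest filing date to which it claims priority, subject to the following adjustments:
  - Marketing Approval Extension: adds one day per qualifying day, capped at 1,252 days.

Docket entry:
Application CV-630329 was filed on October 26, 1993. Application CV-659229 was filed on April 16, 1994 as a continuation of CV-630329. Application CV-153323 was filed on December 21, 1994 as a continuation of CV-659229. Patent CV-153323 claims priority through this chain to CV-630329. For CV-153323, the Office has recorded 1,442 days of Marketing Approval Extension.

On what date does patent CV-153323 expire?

Earliest priority filing: 26 October 1993.
Base term: 26 October 1993 + 22 years → 26 October 2015.
Marketing Approval Extension: 1442 days claimed exceeds the 1252-day cap, so +1252 days → 31 March 2019.

2019-03-31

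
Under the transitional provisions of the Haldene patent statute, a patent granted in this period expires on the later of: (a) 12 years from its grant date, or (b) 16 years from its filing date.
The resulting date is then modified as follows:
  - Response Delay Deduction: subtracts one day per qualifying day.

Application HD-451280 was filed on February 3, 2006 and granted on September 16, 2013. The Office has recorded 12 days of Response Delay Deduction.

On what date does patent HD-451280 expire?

2025-09-04

(a) grant + 12 years → 16 September 2025.
(b) filing + 16 years → 3 February 2022.
Later of the two: 16 September 2025.
Response Delay Deduction: −12 days → 4 September 2025.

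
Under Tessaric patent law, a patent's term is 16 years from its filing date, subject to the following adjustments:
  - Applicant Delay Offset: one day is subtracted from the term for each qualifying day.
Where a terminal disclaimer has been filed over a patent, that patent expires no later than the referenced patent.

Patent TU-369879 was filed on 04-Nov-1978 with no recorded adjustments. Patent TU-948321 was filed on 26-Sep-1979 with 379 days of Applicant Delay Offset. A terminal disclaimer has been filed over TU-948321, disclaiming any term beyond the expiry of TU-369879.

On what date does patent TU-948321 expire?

1994-09-12

Natural term of TU-948321:
  Base: filing + 16 years → 26 September 1995.
  Applicant Delay Offset: −379 days → 12 September 1994.
Expiry of referenced patent TU-369879:
  Base: filing + 16 years → 4 November 1994.
Terminal disclaimer: TU-948321 expires on the earlier of 12 September 1994 and 4 November 1994.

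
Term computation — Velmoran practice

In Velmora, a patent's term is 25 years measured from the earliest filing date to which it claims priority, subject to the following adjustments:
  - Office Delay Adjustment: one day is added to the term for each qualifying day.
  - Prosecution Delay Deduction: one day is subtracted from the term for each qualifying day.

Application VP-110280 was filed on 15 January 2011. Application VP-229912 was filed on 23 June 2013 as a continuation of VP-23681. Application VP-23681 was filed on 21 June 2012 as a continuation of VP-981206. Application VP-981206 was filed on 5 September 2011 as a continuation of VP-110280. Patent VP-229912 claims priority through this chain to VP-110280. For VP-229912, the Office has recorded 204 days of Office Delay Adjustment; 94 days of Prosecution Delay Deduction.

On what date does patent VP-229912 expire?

May 4, 2036

Earliest priority filing: 15 January 2011.
Base term: 15 January 2011 + 25 years → 15 January 2036.
Office Delay Adjustment: +204 days → 6 August 2036.
Prosecution Delay Deduction: −94 days → 4 May 2036.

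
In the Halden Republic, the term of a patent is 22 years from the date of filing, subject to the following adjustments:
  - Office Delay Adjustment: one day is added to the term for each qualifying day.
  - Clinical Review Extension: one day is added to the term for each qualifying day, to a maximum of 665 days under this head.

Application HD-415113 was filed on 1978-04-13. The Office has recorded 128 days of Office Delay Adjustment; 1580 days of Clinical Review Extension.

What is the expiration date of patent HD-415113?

Base term: filing date + 22 years → 13 April 2000.
Office Delay Adjustment: +128 days → 19 August 2000.
Clinical Review Extension: 1580 days claimed exceeds the 665-day cap, so +665 days → 15 June 2002.

June 15, 2002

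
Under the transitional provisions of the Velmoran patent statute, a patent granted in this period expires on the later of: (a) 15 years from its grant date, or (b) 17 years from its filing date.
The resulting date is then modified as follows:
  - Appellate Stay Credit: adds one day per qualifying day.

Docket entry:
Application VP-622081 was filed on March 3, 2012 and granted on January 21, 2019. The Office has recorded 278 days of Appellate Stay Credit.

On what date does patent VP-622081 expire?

October 26, 2034

(a) grant + 15 years → 21 January 2034.
(b) filing + 17 years → 3 March 2029.
Later of the two: 21 January 2034.
Appellate Stay Credit: +278 days → 26 October 2034.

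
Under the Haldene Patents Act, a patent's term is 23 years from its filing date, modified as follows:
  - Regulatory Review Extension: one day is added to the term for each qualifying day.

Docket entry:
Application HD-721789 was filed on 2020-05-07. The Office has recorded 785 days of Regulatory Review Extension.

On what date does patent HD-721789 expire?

June 30, 2045

Base term: filing date + 23 years → 7 May 2043.
Regulatory Review Extension: +785 days → 30 June 2045.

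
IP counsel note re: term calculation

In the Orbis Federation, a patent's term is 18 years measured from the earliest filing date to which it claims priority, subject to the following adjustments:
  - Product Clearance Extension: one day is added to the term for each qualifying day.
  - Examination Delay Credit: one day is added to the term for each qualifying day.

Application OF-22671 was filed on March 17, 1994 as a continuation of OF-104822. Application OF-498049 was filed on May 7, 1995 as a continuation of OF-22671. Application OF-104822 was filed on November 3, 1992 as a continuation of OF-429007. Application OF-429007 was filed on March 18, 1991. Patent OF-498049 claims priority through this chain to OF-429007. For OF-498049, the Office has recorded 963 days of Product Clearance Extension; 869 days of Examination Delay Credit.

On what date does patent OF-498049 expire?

2014-03-24

Earliest priority filing: 18 March 1991.
Base term: 18 March 1991 + 18 years → 18 March 2009.
Product Clearance Extension: +963 days → 6 November 2011.
Examination Delay Credit: +869 days → 24 March 2014.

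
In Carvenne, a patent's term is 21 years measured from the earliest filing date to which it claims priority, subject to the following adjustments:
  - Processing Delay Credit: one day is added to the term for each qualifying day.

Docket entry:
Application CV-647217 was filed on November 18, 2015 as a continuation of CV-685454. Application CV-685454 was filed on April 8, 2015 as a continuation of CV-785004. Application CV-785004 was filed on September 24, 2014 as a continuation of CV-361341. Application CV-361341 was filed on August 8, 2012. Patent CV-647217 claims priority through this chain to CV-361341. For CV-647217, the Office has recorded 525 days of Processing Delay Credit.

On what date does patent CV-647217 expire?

Earliest priority filing: 8 August 2012.
Base term: 8 August 2012 + 21 years → 8 August 2033.
Processing Delay Credit: +525 days → 15 January 2035.

2035-01-15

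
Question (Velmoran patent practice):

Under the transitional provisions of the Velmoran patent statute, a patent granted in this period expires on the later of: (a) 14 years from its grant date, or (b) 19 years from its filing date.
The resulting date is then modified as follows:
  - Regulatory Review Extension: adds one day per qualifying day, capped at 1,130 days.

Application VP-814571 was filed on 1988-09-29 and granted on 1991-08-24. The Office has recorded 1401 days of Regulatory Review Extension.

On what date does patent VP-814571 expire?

November 2, 2010

(a) grant + 14 years → 24 August 2005.
(b) filing + 19 years → 29 September 2007.
Later of the two: 29 September 2007.
Regulatory Review Extension: 1401 days claimed exceeds the 1130-day cap, so +1130 days → 2 November 2010.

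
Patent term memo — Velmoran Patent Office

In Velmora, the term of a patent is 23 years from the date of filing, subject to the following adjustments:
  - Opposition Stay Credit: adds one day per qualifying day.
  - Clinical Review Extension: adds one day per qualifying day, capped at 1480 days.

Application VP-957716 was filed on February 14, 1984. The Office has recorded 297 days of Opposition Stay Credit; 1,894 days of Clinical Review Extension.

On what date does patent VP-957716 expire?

December 27, 2011

Base term: filing date + 23 years → 14 February 2007.
Opposition Stay Credit: +297 days → 8 December 2007.
Clinical Review Extension: 1894 days claimed exceeds the 1480-day cap, so +1480 days → 27 December 2011.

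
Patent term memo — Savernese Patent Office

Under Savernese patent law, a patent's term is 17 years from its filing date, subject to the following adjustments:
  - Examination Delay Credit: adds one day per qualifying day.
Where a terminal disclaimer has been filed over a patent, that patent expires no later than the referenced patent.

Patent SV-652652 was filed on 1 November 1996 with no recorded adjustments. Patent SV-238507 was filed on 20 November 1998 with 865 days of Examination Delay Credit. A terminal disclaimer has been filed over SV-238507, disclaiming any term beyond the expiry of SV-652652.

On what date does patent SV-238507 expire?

Natural term of SV-238507:
  Base: filing + 17 years → 20 November 2015.
  Examination Delay Credit: +865 days → 3 April 2018.
Expiry of referenced patent SV-652652:
  Base: filing + 17 years → 1 November 2013.
Terminal disclaimer: SV-238507 expires on the earlier of 3 April 2018 and 1 November 2013.

2013-11-01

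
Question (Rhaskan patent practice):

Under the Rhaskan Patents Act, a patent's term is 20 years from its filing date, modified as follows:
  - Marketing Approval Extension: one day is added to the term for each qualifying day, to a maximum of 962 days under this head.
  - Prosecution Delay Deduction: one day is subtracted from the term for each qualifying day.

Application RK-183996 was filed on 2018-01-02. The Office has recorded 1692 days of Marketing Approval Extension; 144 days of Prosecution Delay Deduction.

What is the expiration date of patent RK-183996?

Base term: filing date + 20 years → 2 January 2038.
Marketing Approval Extension: 1692 days claimed exceeds the 962-day cap, so +962 days → 21 August 2040.
Prosecution Delay Deduction: −144 days → 30 March 2040.

March 30, 2040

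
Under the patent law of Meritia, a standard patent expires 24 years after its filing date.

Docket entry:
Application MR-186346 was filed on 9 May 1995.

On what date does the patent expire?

Filing date + 24 years → 9 May 2019.

May 9, 2019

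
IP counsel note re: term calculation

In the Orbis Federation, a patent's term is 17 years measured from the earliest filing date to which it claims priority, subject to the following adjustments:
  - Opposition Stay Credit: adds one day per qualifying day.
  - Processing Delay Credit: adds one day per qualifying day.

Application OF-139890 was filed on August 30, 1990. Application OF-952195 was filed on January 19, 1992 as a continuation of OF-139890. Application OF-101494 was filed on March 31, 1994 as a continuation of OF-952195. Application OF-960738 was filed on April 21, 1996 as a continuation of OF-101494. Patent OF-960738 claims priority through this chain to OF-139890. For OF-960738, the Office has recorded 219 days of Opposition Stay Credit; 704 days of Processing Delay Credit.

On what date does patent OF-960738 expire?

Earliest priority filing: 30 August 1990.
Base term: 30 August 1990 + 17 years → 30 August 2007.
Opposition Stay Credit: +219 days → 5 April 2008.
Processing Delay Credit: +704 days → 10 March 2010.

March 10, 2010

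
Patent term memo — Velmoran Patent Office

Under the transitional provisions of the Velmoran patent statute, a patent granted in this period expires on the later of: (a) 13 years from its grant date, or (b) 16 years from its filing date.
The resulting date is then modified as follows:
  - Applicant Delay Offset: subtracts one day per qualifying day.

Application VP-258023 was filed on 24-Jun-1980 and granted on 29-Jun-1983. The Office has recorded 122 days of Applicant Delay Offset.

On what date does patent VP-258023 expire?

(a) grant + 13 years → 29 June 1996.
(b) filing + 16 years → 24 June 1996.
Later of the two: 29 June 1996.
Applicant Delay Offset: −122 days → 28 February 1996.

February 28, 1996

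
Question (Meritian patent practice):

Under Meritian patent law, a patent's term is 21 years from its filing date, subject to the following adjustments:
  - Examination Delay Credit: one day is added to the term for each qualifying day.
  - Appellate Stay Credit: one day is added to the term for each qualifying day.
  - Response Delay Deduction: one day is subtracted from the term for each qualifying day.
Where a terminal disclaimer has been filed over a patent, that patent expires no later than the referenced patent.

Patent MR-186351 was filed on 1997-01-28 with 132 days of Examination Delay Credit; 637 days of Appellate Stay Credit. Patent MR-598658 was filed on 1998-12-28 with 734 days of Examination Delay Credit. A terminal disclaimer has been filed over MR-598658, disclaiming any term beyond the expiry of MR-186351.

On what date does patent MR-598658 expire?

Natural term of MR-598658:
  Base: filing + 21 years → 28 December 2019.
  Examination Delay Credit: +734 days → 31 December 2021.
Expiry of referenced patent MR-186351:
  Base: filing + 21 years → 28 January 2018.
  Examination Delay Credit: +132 days → 9 June 2018.
  Appellate Stay Credit: +637 days → 7 March 2020.
Terminal disclaimer: MR-598658 expires on the earlier of 31 December 2021 and 7 March 2020.

March 7, 2020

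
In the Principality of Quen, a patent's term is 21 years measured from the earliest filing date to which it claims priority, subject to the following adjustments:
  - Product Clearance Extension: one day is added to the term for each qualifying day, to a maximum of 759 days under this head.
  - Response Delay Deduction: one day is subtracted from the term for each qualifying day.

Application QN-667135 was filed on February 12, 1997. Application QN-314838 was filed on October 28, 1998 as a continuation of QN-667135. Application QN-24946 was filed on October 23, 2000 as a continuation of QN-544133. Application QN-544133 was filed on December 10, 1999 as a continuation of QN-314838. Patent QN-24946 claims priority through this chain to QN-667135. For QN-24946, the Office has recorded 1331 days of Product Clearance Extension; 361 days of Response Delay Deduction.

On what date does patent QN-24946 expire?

Earliest priority filing: 12 February 1997.
Base term: 12 February 1997 + 21 years → 12 February 2018.
Product Clearance Extension: 1331 days claimed exceeds the 759-day cap, so +759 days → 12 March 2020.
Response Delay Deduction: −361 days → 17 March 2019.

2019-03-17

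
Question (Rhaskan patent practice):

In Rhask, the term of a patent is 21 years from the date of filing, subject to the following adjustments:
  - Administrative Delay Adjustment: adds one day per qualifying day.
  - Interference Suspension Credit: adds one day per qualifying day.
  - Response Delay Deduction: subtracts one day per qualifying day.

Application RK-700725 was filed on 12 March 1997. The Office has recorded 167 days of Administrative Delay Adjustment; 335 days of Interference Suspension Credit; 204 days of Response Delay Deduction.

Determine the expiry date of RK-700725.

January 4, 2019

Base term: filing date + 21 years → 12 March 2018.
Administrative Delay Adjustment: +167 days → 26 August 2018.
Interference Suspension Credit: +335 days → 27 July 2019.
Response Delay Deduction: −204 days → 4 January 2019.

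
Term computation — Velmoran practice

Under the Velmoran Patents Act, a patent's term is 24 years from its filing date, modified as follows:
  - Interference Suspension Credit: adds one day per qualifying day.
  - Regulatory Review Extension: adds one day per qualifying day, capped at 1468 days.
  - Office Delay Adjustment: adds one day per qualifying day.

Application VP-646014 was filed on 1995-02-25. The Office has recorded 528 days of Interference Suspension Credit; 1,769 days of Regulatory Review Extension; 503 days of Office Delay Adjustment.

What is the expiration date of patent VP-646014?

Base term: filing date + 24 years → 25 February 2019.
Interference Suspension Credit: +528 days → 6 August 2020.
Regulatory Review Extension: 1769 days claimed exceeds the 1468-day cap, so +1468 days → 13 August 2024.
Office Delay Adjustment: +503 days → 29 December 2025.

December 29, 2025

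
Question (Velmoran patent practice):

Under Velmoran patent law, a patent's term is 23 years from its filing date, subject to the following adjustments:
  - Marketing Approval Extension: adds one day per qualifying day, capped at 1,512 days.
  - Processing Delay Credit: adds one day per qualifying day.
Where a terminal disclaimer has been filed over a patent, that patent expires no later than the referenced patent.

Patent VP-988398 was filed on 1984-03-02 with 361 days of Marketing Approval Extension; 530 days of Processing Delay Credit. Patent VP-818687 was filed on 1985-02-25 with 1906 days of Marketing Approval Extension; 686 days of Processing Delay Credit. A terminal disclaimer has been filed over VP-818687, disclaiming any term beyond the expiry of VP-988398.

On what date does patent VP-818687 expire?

Natural term of VP-818687:
  Base: filing + 23 years → 25 February 2008.
  Marketing Approval Extension: 1906 days claimed exceeds the 1512-day cap, so +1512 days → 16 April 2012.
  Processing Delay Credit: +686 days → 3 March 2014.
Expiry of referenced patent VP-988398:
  Base: filing + 23 years → 2 March 2007.
  Marketing Approval Extension: 361 days (within the 1512-day cap) → +361 days → 26 February 2008.
  Processing Delay Credit: +530 days → 9 August 2009.
Terminal disclaimer: VP-818687 expires on the earlier of 3 March 2014 and 9 August 2009.

2009-08-09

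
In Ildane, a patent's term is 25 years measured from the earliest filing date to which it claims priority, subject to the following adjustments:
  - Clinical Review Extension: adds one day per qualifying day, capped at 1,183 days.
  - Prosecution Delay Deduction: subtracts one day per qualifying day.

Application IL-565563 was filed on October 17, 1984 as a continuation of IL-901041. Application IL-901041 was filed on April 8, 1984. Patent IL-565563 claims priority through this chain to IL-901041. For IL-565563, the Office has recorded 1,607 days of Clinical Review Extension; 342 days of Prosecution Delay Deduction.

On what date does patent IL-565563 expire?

Earliest priority filing: 8 April 1984.
Base term: 8 April 1984 + 25 years → 8 April 2009.
Clinical Review Extension: 1607 days claimed exceeds the 1183-day cap, so +1183 days → 4 July 2012.
Prosecution Delay Deduction: −342 days → 28 July 2011.

July 28, 2011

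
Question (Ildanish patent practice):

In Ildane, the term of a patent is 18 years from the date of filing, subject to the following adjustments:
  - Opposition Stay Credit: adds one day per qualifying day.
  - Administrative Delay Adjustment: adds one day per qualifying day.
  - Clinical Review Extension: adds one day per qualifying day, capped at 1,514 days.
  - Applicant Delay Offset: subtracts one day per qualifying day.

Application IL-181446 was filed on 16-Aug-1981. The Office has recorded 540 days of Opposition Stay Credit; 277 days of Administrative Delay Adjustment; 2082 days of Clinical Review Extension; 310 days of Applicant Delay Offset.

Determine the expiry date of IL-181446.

Base term: filing date + 18 years → 16 August 1999.
Opposition Stay Credit: +540 days → 6 February 2001.
Administrative Delay Adjustment: +277 days → 10 November 2001.
Clinical Review Extension: 2082 days claimed exceeds the 1514-day cap, so +1514 days → 2 January 2006.
Applicant Delay Offset: −310 days → 26 February 2005.

2005-02-26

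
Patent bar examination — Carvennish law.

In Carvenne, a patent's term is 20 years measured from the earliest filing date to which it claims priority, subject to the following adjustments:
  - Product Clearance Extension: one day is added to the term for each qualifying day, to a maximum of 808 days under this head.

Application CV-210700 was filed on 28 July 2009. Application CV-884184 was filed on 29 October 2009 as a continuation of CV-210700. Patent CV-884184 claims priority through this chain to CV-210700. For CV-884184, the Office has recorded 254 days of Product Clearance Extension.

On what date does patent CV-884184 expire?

Earliest priority filing: 28 July 2009.
Base term: 28 July 2009 + 20 years → 28 July 2029.
Product Clearance Extension: 254 days (within the 808-day cap) → +254 days → 8 April 2030.

April 8, 2030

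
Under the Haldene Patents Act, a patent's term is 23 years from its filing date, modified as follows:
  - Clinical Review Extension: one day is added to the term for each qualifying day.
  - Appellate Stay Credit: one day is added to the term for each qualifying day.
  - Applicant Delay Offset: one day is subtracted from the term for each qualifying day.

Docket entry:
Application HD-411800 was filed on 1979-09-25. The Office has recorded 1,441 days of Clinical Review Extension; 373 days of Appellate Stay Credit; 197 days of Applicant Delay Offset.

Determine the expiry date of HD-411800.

2007-02-28

Base term: filing date + 23 years → 25 September 2002.
Clinical Review Extension: +1441 days → 5 September 2006.
Appellate Stay Credit: +373 days → 13 September 2007.
Applicant Delay Offset: −197 days → 28 February 2007.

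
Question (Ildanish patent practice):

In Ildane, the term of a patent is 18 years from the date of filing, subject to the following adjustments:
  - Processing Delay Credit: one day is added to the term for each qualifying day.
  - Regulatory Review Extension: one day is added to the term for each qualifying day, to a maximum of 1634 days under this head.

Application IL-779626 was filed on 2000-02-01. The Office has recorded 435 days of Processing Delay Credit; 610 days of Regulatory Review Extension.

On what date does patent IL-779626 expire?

December 12, 2020

Base term: filing date + 18 years → 1 February 2018.
Processing Delay Credit: +435 days → 12 April 2019.
Regulatory Review Extension: 610 days (within the 1634-day cap) → +610 days → 12 December 2020.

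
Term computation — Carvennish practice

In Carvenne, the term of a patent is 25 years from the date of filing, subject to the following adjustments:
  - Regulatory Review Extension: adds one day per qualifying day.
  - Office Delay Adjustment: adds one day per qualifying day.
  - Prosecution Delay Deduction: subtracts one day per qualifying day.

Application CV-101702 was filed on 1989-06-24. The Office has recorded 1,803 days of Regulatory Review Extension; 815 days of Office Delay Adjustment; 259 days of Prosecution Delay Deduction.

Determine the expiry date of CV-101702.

Base term: filing date + 25 years → 24 June 2014.
Regulatory Review Extension: +1803 days → 1 June 2019.
Office Delay Adjustment: +815 days → 24 August 2021.
Prosecution Delay Deduction: −259 days → 8 December 2020.

December 8, 2020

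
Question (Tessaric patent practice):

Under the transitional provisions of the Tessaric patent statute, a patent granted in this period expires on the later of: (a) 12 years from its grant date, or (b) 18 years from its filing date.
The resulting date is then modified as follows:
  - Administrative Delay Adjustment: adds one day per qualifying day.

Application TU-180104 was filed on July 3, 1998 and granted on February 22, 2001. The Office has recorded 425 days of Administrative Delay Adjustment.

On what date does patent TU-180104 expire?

(a) grant + 12 years → 22 February 2013.
(b) filing + 18 years → 3 July 2016.
Later of the two: 3 July 2016.
Administrative Delay Adjustment: +425 days → 1 September 2017.

September 1, 2017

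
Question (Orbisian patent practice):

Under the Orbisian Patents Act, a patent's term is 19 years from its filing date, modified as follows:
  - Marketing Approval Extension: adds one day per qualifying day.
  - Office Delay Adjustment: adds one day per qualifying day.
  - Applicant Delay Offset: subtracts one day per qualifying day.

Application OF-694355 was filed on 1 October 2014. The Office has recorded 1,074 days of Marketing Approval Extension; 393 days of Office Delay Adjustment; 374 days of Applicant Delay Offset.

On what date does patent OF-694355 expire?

Base term: filing date + 19 years → 1 October 2033.
Marketing Approval Extension: +1074 days → 9 September 2036.
Office Delay Adjustment: +393 days → 7 October 2037.
Applicant Delay Offset: −374 days → 28 September 2036.

September 28, 2036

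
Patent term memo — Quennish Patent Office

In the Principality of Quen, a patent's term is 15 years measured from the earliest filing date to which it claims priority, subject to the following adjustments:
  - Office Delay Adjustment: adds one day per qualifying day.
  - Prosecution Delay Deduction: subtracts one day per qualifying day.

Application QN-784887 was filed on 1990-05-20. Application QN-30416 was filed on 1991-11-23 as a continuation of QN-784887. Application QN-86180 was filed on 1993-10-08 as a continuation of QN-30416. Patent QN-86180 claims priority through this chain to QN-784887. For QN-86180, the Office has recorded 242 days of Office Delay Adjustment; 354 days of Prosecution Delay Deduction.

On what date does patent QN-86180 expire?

Earliest priority filing: 20 May 1990.
Base term: 20 May 1990 + 15 years → 20 May 2005.
Office Delay Adjustment: +242 days → 17 January 2006.
Prosecution Delay Deduction: −354 days → 28 January 2005.

January 28, 2005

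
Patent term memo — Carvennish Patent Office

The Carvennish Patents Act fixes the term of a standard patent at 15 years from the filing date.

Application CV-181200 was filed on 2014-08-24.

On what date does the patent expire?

Filing date + 15 years → 24 August 2029.

2029-08-24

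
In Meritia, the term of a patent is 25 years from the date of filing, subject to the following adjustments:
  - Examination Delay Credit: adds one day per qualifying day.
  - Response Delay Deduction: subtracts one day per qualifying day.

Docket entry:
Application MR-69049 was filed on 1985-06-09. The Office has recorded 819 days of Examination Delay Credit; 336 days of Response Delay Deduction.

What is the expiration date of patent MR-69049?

Base term: filing date + 25 years → 9 June 2010.
Examination Delay Credit: +819 days → 5 September 2012.
Response Delay Deduction: −336 days → 5 October 2011.

October 5, 2011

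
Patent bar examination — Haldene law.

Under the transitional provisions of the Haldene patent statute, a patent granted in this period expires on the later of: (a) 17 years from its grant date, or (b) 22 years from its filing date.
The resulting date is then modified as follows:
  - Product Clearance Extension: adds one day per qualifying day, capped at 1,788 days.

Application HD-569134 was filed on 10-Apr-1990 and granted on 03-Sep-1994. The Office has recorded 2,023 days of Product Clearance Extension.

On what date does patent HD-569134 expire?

(a) grant + 17 years → 3 September 2011.
(b) filing + 22 years → 10 April 2012.
Later of the two: 10 April 2012.
Product Clearance Extension: 2023 days claimed exceeds the 1788-day cap, so +1788 days → 3 March 2017.

March 3, 2017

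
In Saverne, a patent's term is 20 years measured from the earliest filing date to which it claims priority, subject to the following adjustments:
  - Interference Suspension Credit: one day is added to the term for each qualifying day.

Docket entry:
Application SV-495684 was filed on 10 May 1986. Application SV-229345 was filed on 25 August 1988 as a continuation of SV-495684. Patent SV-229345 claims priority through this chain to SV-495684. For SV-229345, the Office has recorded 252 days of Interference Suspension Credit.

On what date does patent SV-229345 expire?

Earliest priority filing: 10 May 1986.
Base term: 10 May 1986 + 20 years → 10 May 2006.
Interference Suspension Credit: +252 days → 17 January 2007.

2007-01-17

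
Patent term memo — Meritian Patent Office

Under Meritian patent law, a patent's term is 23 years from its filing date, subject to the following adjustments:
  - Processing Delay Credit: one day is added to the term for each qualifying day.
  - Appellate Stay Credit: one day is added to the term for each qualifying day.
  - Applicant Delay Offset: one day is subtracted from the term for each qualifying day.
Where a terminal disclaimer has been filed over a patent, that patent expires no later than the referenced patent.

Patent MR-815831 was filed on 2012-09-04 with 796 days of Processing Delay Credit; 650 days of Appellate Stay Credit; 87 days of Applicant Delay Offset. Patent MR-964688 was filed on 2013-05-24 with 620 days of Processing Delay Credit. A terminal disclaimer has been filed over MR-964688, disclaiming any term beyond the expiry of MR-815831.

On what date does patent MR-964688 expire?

Natural term of MR-964688:
  Base: filing + 23 years → 24 May 2036.
  Processing Delay Credit: +620 days → 3 February 2038.
Expiry of referenced patent MR-815831:
  Base: filing + 23 years → 4 September 2035.
  Processing Delay Credit: +796 days → 8 November 2037.
  Appellate Stay Credit: +650 days → 20 August 2039.
  Applicant Delay Offset: −87 days → 25 May 2039.
Terminal disclaimer: MR-964688 expires on the earlier of 3 February 2038 and 25 May 2039.

2038-02-03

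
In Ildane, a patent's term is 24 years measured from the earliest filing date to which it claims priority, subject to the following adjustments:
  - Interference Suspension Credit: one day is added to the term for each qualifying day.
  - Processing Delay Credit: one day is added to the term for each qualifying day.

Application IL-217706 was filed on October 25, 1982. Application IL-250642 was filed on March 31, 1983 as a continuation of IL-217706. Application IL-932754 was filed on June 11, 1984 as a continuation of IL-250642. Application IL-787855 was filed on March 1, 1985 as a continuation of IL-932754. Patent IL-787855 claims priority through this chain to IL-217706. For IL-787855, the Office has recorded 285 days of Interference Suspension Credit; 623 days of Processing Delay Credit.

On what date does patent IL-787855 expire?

Earliest priority filing: 25 October 1982.
Base term: 25 October 1982 + 24 years → 25 October 2006.
Interference Suspension Credit: +285 days → 6 August 2007.
Processing Delay Credit: +623 days → 20 April 2009.

April 20, 2009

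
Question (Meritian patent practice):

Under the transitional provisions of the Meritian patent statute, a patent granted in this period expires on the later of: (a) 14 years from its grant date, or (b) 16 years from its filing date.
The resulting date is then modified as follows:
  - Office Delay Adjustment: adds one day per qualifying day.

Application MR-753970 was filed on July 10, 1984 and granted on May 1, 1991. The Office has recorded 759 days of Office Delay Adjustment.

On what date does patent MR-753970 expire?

May 30, 2007

(a) grant + 14 years → 1 May 2005.
(b) filing + 16 years → 10 July 2000.
Later of the two: 1 May 2005.
Office Delay Adjustment: +759 days → 30 May 2007.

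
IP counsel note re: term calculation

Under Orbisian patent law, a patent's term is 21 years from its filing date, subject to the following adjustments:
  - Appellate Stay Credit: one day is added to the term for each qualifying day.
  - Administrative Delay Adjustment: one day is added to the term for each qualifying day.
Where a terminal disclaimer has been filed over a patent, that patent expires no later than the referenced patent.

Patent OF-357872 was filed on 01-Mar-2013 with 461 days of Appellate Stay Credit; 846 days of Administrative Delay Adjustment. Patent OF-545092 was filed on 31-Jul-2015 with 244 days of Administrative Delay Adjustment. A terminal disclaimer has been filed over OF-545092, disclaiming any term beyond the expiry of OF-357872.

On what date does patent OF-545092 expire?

2037-04-01

Natural term of OF-545092:
  Base: filing + 21 years → 31 July 2036.
  Administrative Delay Adjustment: +244 days → 1 April 2037.
Expiry of referenced patent OF-357872:
  Base: filing + 21 years → 1 March 2034.
  Appellate Stay Credit: +461 days → 5 June 2035.
  Administrative Delay Adjustment: +846 days → 28 September 2037.
Terminal disclaimer: OF-545092 expires on the earlier of 1 April 2037 and 28 September 2037.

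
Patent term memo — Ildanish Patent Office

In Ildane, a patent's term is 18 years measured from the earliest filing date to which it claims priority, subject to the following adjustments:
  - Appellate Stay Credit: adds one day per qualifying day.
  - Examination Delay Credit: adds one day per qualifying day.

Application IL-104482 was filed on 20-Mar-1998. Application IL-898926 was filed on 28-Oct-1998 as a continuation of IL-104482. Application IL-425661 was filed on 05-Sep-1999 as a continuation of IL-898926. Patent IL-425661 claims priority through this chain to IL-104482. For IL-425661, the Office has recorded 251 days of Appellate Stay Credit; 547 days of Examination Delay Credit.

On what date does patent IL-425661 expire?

Earliest priority filing: 20 March 1998.
Base term: 20 March 1998 + 18 years → 20 March 2016.
Appellate Stay Credit: +251 days → 26 November 2016.
Examination Delay Credit: +547 days → 27 May 2018.

2018-05-27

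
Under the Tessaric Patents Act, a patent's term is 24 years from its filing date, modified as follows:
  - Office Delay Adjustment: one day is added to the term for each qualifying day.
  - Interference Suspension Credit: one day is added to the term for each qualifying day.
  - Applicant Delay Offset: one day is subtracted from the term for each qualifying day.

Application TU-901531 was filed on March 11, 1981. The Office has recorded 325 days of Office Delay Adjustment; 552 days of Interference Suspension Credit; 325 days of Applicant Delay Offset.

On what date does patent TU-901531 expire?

Base term: filing date + 24 years → 11 March 2005.
Office Delay Adjustment: +325 days → 30 January 2006.
Interference Suspension Credit: +552 days → 5 August 2007.
Applicant Delay Offset: −325 days → 14 September 2006.

2006-09-14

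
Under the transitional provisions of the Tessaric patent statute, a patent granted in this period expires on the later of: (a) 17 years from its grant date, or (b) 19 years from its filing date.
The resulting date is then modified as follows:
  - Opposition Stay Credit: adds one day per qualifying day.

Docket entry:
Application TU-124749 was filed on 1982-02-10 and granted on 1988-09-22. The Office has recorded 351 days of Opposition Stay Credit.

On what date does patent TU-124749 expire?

September 8, 2006

(a) grant + 17 years → 22 September 2005.
(b) filing + 19 years → 10 February 2001.
Later of the two: 22 September 2005.
Opposition Stay Credit: +351 days → 8 September 2006.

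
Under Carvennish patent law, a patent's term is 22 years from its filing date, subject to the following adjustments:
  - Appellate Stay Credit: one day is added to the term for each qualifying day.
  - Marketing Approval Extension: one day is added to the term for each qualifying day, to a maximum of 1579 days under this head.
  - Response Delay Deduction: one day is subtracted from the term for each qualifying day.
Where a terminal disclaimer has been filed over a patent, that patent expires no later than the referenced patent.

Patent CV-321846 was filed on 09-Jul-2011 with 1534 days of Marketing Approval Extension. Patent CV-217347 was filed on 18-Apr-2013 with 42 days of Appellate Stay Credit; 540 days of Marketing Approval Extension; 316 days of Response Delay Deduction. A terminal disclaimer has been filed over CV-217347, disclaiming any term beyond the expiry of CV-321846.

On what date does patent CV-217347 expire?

Natural term of CV-217347:
  Base: filing + 22 years → 18 April 2035.
  Appellate Stay Credit: +42 days → 30 May 2035.
  Marketing Approval Extension: 540 days (within the 1579-day cap) → +540 days → 20 November 2036.
  Response Delay Deduction: −316 days → 9 January 2036.
Expiry of referenced patent CV-321846:
  Base: filing + 22 years → 9 July 2033.
  Marketing Approval Extension: 1534 days (within the 1579-day cap) → +1534 days → 20 September 2037.
Terminal disclaimer: CV-217347 expires on the earlier of 9 January 2036 and 20 September 2037.

January 9, 2036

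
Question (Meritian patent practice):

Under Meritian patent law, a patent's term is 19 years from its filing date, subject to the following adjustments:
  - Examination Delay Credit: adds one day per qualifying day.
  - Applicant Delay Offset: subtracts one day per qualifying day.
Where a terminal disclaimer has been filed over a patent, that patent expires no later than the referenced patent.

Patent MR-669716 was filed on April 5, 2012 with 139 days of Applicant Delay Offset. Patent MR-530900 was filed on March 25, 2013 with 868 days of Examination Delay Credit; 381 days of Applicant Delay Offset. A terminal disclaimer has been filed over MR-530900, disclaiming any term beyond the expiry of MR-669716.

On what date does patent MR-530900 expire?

Natural term of MR-530900:
  Base: filing + 19 years → 25 March 2032.
  Examination Delay Credit: +868 days → 10 August 2034.
  Applicant Delay Offset: −381 days → 25 July 2033.
Expiry of referenced patent MR-669716:
  Base: filing + 19 years → 5 April 2031.
  Applicant Delay Offset: −139 days → 17 November 2030.
Terminal disclaimer: MR-530900 expires on the earlier of 25 July 2033 and 17 November 2030.

November 17, 2030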